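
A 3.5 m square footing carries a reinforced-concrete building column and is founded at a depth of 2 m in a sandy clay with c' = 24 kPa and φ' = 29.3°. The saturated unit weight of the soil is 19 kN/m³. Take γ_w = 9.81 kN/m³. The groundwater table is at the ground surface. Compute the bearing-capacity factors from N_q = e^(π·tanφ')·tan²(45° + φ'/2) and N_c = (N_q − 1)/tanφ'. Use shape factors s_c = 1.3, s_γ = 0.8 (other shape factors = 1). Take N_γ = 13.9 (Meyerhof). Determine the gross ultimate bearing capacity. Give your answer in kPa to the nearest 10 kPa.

q_ult ≈ 1380 kPa

tan29.3° = 0.5612, so N_q = e^(π×0.5612)·tan²(59.65°) = 5.83 × 2.917 = 17.
N_c = (17 − 1)/tan29.3° = 28.52.
With the water table at the surface the whole profile is submerged: γ' = 19 − 9.81 = 9.19 kN/m³, so q = γ'·D_f = 18.38 kPa; the same γ' applies in the ½γBN_γ term.
q_ult = c·N_c·s_c + q·N_q + 0.5·γ·B·N_γ·s_γ
     = 24 × 28.52 × 1.3 + 18.38 × 17.004 + 0.5 × 9.19 × 3.5 × 13.9 × 0.8
     = 889.81 + 312.54 + 178.84 = 1381.2 kPa.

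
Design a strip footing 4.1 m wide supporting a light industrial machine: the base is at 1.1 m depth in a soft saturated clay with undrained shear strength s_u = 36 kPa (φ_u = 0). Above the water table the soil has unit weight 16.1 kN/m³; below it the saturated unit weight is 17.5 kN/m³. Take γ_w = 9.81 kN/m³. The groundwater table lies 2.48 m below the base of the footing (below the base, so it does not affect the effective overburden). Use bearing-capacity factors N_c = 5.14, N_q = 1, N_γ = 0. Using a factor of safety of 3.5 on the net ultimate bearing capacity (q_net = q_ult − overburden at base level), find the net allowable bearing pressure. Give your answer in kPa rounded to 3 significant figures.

Overburden at base level: q = 16.1 × 1.1 = 17.71 kPa.
Cohesion term c·N_c = 36 × 5.14 = 185.04 kPa; surcharge term q·N_q = 17.71 × 1 = 17.71 kPa.
q_ult = 185.04 + 17.71 = 202.75 kPa.
q_net = 202.75 − 17.71 = 185.04 kPa.
q_all(net) = 185.04 / 3.5 = 52.869 kPa.

q_all(net) ≈ 52.9 kPa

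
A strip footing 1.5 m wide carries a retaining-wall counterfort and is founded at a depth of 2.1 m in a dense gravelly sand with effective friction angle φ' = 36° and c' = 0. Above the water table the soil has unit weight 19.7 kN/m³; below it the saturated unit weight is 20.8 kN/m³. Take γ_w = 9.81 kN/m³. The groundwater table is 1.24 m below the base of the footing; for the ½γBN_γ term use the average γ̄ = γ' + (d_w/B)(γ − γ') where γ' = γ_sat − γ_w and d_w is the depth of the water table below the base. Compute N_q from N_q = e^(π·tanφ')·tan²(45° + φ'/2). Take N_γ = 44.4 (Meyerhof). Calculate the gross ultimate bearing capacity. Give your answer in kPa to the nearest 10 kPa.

q_ult ≈ 2170 kPa

tan36° = 0.7265, so N_q = e^(π×0.7265)·tan²(63°) = 9.801 × 3.852 = 37.75.
q = γ·D_f = 19.7 × 2.1 = 41.37 kPa.
γ' = 10.99 kN/m³; averaging over the depth B below the base, γ̄ = γ' + (d_w/B)(γ − γ') = 18.19 kN/m³.
q·N_q = 41.37 × 37.752 = 1561.8 kPa
0.5·γ·B·N_γ = 0.5 × 18.19 × 1.5 × 44.4 = 605.74 kPa
q_ult = 1561.8 + 605.74 = 2167.6 kPa.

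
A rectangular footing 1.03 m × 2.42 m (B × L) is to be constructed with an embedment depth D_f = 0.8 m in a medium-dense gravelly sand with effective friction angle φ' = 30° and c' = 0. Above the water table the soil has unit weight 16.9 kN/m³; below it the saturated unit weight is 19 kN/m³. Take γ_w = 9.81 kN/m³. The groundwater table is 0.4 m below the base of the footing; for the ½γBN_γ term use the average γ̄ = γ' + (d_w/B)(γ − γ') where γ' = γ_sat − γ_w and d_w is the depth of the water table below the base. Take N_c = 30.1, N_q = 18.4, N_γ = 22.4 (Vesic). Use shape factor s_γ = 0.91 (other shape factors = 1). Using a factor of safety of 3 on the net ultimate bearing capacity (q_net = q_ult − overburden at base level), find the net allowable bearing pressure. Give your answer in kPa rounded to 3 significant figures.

Effective surcharge at the founding depth q = γ·D_f = 16.9 × 0.8 = 13.52 kPa.
With d_w = 0.4 m < B, γ̄ = 9.19 + (0.4/1.03) × (16.9 − 9.19) = 12.184 kN/m³.
q_ult = q·N_q + 0.5·γ·B·N_γ·s_γ
     = 13.52 × 18.4 + 0.5 × 12.184 × 1.03 × 22.4 × 0.91
     = 248.77 + 127.91 = 376.67 kPa.
q_net = 376.67 − 13.52 = 363.15 kPa.
q_all(net) = 363.15 / 3 = 121.05 kPa.

q_all(net) ≈ 121 kPa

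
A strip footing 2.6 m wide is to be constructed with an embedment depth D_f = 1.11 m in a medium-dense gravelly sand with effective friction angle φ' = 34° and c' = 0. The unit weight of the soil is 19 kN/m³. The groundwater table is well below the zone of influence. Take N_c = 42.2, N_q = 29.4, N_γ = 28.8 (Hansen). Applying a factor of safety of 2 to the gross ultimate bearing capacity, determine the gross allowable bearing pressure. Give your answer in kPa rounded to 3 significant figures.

q = γ·D_f = 19 × 1.11 = 21.09 kPa.
q·N_q = 21.09 × 29.4 = 620.05 kPa
0.5·γ·B·N_γ = 0.5 × 19 × 2.6 × 28.8 = 711.36 kPa
q_ult = 620.05 + 711.36 = 1331.4 kPa.
q_all = q_ult / FS = 1331.4 / 2 = 665.7 kPa.

q_all ≈ 666 kPa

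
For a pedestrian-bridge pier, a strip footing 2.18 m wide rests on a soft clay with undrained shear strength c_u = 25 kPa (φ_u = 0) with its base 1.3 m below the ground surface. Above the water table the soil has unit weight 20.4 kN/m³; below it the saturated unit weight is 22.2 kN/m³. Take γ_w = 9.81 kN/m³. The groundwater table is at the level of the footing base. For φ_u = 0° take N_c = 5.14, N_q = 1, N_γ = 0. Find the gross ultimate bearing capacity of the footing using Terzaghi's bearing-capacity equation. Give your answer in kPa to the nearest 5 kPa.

Effective surcharge at the founding depth q = γ·D_f = 20.4 × 1.3 = 26.52 kPa.
q_ult = c·N_c + q·N_q
     = 25 × 5.14 + 26.52 × 1
     = 128.5 + 26.52 = 155.02 kPa.

q_ult ≈ 155 kPa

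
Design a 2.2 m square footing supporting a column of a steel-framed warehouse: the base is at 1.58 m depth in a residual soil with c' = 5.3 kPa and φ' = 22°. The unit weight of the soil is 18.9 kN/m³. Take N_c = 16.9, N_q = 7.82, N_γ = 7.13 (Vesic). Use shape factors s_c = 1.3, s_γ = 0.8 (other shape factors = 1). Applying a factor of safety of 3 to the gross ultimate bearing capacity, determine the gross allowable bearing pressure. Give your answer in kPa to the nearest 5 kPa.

q = γ·D_f = 18.9 × 1.58 = 29.862 kPa.
c·N_c·s_c = 5.3 × 16.9 × 1.3 = 116.44 kPa
q·N_q = 29.862 × 7.82 = 233.52 kPa
0.5·γ·B·N_γ·s_γ = 0.5 × 18.9 × 2.2 × 7.13 × 0.8 = 118.59 kPa
q_ult = 116.44 + 233.52 + 118.59 = 468.55 kPa.
q_all = q_ult / FS = 468.55 / 3 = 156.18 kPa.

q_all ≈ 155 kPa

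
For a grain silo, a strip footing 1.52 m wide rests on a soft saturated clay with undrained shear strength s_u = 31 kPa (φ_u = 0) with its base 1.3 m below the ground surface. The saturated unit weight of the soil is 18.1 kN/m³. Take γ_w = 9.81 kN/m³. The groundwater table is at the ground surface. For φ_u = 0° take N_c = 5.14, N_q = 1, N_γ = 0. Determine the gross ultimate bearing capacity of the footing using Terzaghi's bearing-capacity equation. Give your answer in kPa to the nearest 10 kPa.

q_ult ≈ 170 kPa

With the water table at the surface the whole profile is submerged: γ' = 18.1 − 9.81 = 8.29 kN/m³, so q = γ'·D_f = 10.777 kPa.
q_ult = c·N_c + q·N_q
     = 31 × 5.14 + 10.777 × 1
     = 159.34 + 10.777 = 170.12 kPa.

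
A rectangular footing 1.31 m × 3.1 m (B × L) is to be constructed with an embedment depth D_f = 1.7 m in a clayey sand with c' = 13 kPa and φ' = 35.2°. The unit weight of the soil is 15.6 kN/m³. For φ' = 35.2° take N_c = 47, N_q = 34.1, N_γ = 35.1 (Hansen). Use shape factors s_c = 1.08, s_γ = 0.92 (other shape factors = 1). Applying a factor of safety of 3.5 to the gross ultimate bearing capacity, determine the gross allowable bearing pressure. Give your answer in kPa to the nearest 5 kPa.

q_all ≈ 540 kPa

Overburden at base level: q = 15.6 × 1.7 = 26.52 kPa.
Cohesion term c·N_c·s_c = 13 × 47 × 1.08 = 659.88 kPa; surcharge term q·N_q = 26.52 × 34.1 = 904.33 kPa; self-weight term 0.5·γ·B·N_γ·s_γ = 0.5 × 15.6 × 1.31 × 35.1 × 0.92 = 329.96 kPa.
q_ult = 659.88 + 904.33 + 329.96 = 1894.2 kPa.
q_all = q_ult / FS = 1894.2 / 3.5 = 541.19 kPa.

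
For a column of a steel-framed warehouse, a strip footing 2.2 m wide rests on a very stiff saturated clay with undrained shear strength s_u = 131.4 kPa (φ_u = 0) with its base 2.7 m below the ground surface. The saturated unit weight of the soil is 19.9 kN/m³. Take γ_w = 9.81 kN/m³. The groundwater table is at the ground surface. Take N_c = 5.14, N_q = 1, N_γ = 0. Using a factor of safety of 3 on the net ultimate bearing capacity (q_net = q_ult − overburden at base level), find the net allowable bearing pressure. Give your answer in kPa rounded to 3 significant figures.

q_all(net) ≈ 225 kPa

Water table at ground surface, so effective unit weight γ' = 19.9 − 9.81 = 10.09 kN/m³ is used throughout; overburden q = 10.09 × 2.7 = 27.243 kPa.
Cohesion term c·N_c = 131.4 × 5.14 = 675.4 kPa; surcharge term q·N_q = 27.243 × 1 = 27.243 kPa.
q_ult = 675.4 + 27.243 = 702.64 kPa.
q_net = 702.64 − 27.243 = 675.4 kPa.
q_all(net) = 675.4 / 3 = 225.13 kPa.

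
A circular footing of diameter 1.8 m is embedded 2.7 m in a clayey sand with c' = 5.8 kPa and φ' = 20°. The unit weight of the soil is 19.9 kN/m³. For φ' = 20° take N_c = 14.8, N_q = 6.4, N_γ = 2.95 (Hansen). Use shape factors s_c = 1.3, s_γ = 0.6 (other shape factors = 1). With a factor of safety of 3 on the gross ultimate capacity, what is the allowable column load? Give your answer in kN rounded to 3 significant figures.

P_all ≈ 413 kN

q = γ·D_f = 19.9 × 2.7 = 53.73 kPa.
c·N_c·s_c = 5.8 × 14.8 × 1.3 = 111.59 kPa
q·N_q = 53.73 × 6.4 = 343.87 kPa
0.5·γ·B·N_γ·s_γ = 0.5 × 19.9 × 1.8 × 2.95 × 0.6 = 31.701 kPa
q_ult = 111.59 + 343.87 + 31.701 = 487.16 kPa.
Gross allowable pressure q_all = 487.16 / 3 = 162.39 kPa.
Footing area = 2.5447 m², so allowable column load = 162.39 × 2.5447 = 413.23 kN.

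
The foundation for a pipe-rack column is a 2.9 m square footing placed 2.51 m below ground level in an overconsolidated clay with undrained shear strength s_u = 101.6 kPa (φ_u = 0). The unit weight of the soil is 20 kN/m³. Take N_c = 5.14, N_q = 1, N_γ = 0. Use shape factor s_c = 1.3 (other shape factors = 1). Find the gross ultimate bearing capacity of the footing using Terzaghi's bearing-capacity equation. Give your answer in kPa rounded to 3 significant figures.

Effective surcharge at the founding depth q = γ·D_f = 20 × 2.51 = 50.2 kPa.
q_ult = c·N_c·s_c + q·N_q
     = 101.6 × 5.14 × 1.3 + 50.2 × 1
     = 678.89 + 50.2 = 729.09 kPa.

q_ult ≈ 729 kPa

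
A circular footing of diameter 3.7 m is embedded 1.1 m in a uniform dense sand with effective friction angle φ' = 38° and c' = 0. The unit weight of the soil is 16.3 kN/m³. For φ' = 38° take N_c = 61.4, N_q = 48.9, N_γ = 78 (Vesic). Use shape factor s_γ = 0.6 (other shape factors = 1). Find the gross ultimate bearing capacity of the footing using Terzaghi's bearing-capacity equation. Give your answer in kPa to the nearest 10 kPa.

q_ult ≈ 2290 kPa

q = γ·D_f = 16.3 × 1.1 = 17.93 kPa.
q·N_q = 17.93 × 48.9 = 876.78 kPa
0.5·γ·B·N_γ·s_γ = 0.5 × 16.3 × 3.7 × 78 × 0.6 = 1411.3 kPa
q_ult = 876.78 + 1411.3 = 2288 kPa.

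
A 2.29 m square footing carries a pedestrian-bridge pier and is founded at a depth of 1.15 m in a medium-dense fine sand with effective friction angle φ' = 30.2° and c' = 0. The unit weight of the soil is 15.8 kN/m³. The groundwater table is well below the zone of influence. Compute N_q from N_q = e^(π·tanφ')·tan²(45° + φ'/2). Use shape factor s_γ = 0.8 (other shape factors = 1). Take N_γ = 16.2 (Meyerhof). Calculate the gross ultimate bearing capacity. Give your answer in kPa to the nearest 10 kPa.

q_ult ≈ 580 kPa

tan30.2° = 0.582, so N_q = e^(π×0.582)·tan²(60.1°) = 6.224 × 3.024 = 18.82.
q = γ·D_f = 15.8 × 1.15 = 18.17 kPa.
q·N_q = 18.17 × 18.824 = 342.03 kPa
0.5·γ·B·N_γ·s_γ = 0.5 × 15.8 × 2.29 × 16.2 × 0.8 = 234.46 kPa
q_ult = 342.03 + 234.46 = 576.49 kPa.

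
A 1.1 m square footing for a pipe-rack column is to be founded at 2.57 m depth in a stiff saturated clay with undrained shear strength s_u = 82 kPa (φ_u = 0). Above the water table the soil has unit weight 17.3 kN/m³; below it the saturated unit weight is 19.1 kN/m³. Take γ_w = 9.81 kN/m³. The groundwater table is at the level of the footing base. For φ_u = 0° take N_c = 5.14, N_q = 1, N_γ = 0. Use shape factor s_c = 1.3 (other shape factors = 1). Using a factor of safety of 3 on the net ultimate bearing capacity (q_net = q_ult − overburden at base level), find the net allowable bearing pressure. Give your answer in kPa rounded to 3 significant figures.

q_all(net) ≈ 183 kPa

Effective surcharge at the founding depth q = γ·D_f = 17.3 × 2.57 = 44.461 kPa.
q_ult = c·N_c·s_c + q·N_q
     = 82 × 5.14 × 1.3 + 44.461 × 1
     = 547.92 + 44.461 = 592.38 kPa.
q_net = 592.38 − 44.461 = 547.92 kPa.
q_all(net) = 547.92 / 3 = 182.64 kPa.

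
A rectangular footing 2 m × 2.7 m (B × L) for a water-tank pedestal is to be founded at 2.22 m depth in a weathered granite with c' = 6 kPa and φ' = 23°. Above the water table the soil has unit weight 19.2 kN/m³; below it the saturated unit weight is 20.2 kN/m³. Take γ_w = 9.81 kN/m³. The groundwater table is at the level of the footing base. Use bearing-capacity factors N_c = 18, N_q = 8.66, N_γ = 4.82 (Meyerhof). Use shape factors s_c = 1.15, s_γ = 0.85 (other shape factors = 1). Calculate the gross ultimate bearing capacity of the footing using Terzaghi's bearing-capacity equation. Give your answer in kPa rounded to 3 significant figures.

q_ult ≈ 536 kPa

q = γ·D_f = 19.2 × 2.22 = 42.624 kPa.
For the ½γBN_γ term take γ' = 20.2 − 9.81 = 10.39 kN/m³ (soil below base is submerged).
c·N_c·s_c = 6 × 18 × 1.15 = 124.2 kPa
q·N_q = 42.624 × 8.66 = 369.12 kPa
0.5·γ·B·N_γ·s_γ = 0.5 × 10.39 × 2 × 4.82 × 0.85 = 42.568 kPa
q_ult = 124.2 + 369.12 + 42.568 = 535.89 kPa.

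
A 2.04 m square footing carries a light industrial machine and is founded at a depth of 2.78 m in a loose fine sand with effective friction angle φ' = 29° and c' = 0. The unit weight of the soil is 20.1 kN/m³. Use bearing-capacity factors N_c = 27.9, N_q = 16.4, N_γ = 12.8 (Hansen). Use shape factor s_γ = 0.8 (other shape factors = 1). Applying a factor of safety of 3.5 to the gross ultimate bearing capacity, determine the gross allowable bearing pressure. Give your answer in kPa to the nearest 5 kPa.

Overburden at base level: q = 20.1 × 2.78 = 55.878 kPa.
Surcharge term q·N_q = 55.878 × 16.4 = 916.4 kPa; self-weight term 0.5·γ·B·N_γ·s_γ = 0.5 × 20.1 × 2.04 × 12.8 × 0.8 = 209.94 kPa.
q_ult = 916.4 + 209.94 = 1126.3 kPa.
q_all = q_ult / FS = 1126.3 / 3.5 = 321.81 kPa.

q_all ≈ 320 kPa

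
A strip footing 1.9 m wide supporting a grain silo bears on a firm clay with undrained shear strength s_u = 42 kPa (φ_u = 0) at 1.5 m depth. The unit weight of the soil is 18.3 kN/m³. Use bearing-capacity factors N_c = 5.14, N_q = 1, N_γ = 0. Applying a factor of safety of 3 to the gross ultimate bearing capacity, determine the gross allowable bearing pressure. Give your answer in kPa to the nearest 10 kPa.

q_all ≈ 80 kPa

Overburden at base level: q = 18.3 × 1.5 = 27.45 kPa.
Cohesion term c·N_c = 42 × 5.14 = 215.88 kPa; surcharge term q·N_q = 27.45 × 1 = 27.45 kPa.
q_ult = 215.88 + 27.45 = 243.33 kPa.
q_all = q_ult / FS = 243.33 / 3 = 81.11 kPa.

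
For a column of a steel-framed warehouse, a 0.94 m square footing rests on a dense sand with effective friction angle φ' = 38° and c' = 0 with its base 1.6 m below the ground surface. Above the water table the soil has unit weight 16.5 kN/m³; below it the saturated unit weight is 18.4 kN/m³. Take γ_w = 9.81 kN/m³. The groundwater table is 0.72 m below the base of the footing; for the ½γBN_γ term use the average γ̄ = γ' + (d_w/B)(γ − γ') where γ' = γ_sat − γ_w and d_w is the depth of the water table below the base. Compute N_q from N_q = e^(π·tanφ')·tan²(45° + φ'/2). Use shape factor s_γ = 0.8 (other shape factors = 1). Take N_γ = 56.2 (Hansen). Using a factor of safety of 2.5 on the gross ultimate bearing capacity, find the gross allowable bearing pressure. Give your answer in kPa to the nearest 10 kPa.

q_all ≈ 640 kPa

N_q = e^(π·tan38°)·tan²(64°) = 48.93.
Overburden at base level: q = 16.5 × 1.6 = 26.4 kPa.
The water table is 0.72 m below the base (< B = 0.94 m), so the ½γBN_γ term uses γ̄ = γ' + (d_w/B)(γ − γ') = 8.59 + (0.72/0.94)(16.5 − 8.59) = 14.649 kN/m³.
Surcharge term q·N_q = 26.4 × 48.933 = 1291.8 kPa; self-weight term 0.5·γ·B·N_γ·s_γ = 0.5 × 14.649 × 0.94 × 56.2 × 0.8 = 309.55 kPa.
q_ult = 1291.8 + 309.55 = 1601.4 kPa.
q_all = 1601.4 / 2.5 = 640.55 kPa.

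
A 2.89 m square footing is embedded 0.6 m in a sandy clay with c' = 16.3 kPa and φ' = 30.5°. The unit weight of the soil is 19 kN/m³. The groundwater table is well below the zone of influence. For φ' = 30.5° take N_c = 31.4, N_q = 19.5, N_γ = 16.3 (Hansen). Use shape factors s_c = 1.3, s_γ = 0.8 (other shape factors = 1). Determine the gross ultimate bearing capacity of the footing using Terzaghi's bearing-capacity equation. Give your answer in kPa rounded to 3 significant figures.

Effective surcharge at the founding depth q = γ·D_f = 19 × 0.6 = 11.4 kPa.
q_ult = c·N_c·s_c + q·N_q + 0.5·γ·B·N_γ·s_γ
     = 16.3 × 31.4 × 1.3 + 11.4 × 19.5 + 0.5 × 19 × 2.89 × 16.3 × 0.8
     = 665.37 + 222.3 + 358.01 = 1245.7 kPa.

q_ult ≈ 1250 kPa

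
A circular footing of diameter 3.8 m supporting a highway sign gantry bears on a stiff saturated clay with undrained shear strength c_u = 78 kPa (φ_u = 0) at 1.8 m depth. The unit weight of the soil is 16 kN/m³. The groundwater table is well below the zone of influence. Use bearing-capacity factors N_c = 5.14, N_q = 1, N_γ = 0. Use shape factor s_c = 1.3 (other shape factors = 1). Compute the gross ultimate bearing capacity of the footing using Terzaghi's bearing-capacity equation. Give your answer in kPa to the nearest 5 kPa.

Overburden at base level: q = 16 × 1.8 = 28.8 kPa.
Cohesion term c·N_c·s_c = 78 × 5.14 × 1.3 = 521.2 kPa; surcharge term q·N_q = 28.8 × 1 = 28.8 kPa.
q_ult = 521.2 + 28.8 = 550 kPa.

q_ult ≈ 550 kPa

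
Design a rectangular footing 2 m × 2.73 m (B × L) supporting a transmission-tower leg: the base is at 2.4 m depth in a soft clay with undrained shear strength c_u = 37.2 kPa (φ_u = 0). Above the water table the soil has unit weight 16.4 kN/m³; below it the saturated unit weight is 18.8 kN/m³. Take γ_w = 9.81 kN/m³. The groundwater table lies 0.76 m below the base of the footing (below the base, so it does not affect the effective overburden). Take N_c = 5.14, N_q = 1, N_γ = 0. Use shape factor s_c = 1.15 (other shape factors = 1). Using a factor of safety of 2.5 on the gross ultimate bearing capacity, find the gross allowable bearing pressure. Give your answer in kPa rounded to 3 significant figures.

q_all ≈ 104 kPa

q = γ·D_f = 16.4 × 2.4 = 39.36 kPa.
c·N_c·s_c = 37.2 × 5.14 × 1.15 = 219.89 kPa
q·N_q = 39.36 × 1 = 39.36 kPa
q_ult = 219.89 + 39.36 = 259.25 kPa.
q_all = 259.25 / 2.5 = 103.7 kPa.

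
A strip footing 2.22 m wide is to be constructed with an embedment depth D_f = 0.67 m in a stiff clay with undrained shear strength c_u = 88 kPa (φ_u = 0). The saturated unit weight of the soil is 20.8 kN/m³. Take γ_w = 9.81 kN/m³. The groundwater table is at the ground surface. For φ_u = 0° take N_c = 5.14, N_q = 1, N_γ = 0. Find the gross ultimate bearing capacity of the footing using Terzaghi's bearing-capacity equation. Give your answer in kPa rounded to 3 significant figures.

γ' = 20.8 − 9.81 = 10.99 kN/m³ (submerged throughout). q = 10.99 × 0.67 = 7.3633 kPa.
c·N_c = 88 × 5.14 = 452.32 kPa
q·N_q = 7.3633 × 1 = 7.3633 kPa
q_ult = 452.32 + 7.3633 = 459.68 kPa.

q_ult ≈ 460 kPa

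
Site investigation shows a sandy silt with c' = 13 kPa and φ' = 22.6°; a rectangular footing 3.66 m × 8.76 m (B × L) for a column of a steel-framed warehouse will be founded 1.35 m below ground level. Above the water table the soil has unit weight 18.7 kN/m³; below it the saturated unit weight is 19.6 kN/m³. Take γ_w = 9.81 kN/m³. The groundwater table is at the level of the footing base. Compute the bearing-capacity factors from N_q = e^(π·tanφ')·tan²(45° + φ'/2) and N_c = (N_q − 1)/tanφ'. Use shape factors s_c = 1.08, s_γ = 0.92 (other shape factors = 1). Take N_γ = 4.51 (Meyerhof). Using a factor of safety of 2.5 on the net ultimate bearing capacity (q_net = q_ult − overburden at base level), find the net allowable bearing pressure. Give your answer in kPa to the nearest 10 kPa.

q_all(net) ≈ 200 kPa

N_q = e^(π·tan22.6°)·tan²(56.3°) = 8.31; N_c = (N_q − 1)/tanφ' = 17.57.
Effective surcharge at the founding depth q = γ·D_f = 18.7 × 1.35 = 25.245 kPa.
The water table coincides with the base, so in the self-weight term γ → γ' = 9.79 kN/m³.
q_ult = c·N_c·s_c + q·N_q + 0.5·γ·B·N_γ·s_γ
     = 13 × 17.57 × 1.08 + 25.245 × 8.3136 + 0.5 × 9.79 × 3.66 × 4.51 × 0.92
     = 246.68 + 209.88 + 74.336 = 530.9 kPa.
q_net = 530.9 − 25.245 = 505.65 kPa.
q_all(net) = 505.65 / 2.5 = 202.26 kPa.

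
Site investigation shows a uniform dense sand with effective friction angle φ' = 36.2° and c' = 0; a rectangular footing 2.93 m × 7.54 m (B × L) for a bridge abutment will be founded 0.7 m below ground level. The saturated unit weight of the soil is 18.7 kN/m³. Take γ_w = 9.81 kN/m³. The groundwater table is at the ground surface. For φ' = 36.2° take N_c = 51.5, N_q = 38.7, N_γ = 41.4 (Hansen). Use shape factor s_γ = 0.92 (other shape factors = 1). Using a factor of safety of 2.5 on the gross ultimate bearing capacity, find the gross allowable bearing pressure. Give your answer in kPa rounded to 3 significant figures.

γ' = 18.7 − 9.81 = 8.89 kN/m³ (submerged throughout). q = 8.89 × 0.7 = 6.223 kPa; the same γ' applies in the ½γBN_γ term.
q·N_q = 6.223 × 38.7 = 240.83 kPa
0.5·γ·B·N_γ·s_γ = 0.5 × 8.89 × 2.93 × 41.4 × 0.92 = 496.05 kPa
q_ult = 240.83 + 496.05 = 736.88 kPa.
q_all = 736.88 / 2.5 = 294.75 kPa.

q_all ≈ 295 kPa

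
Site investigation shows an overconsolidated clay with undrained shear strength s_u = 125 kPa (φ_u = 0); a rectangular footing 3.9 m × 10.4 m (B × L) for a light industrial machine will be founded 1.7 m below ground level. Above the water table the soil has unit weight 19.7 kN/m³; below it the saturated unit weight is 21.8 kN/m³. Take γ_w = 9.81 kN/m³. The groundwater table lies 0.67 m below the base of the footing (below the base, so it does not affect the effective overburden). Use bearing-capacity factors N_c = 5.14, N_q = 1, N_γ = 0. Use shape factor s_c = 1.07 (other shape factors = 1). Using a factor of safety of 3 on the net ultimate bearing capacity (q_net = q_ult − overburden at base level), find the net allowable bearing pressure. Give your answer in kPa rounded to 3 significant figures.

q_all(net) ≈ 229 kPa

Overburden at base level: q = 19.7 × 1.7 = 33.49 kPa.
Cohesion term c·N_c·s_c = 125 × 5.14 × 1.07 = 687.48 kPa; surcharge term q·N_q = 33.49 × 1 = 33.49 kPa.
q_ult = 687.48 + 33.49 = 720.97 kPa.
q_net = 720.97 − 33.49 = 687.48 kPa.
q_all(net) = 687.48 / 3 = 229.16 kPa.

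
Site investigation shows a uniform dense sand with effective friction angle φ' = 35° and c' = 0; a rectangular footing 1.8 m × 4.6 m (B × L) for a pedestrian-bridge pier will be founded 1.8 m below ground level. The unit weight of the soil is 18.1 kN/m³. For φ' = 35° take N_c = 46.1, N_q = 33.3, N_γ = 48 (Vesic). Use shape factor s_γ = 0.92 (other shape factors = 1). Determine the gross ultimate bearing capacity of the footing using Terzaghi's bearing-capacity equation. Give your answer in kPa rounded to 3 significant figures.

q_ult ≈ 1800 kPa

Overburden at base level: q = 18.1 × 1.8 = 32.58 kPa.
Surcharge term q·N_q = 32.58 × 33.3 = 1084.9 kPa; self-weight term 0.5·γ·B·N_γ·s_γ = 0.5 × 18.1 × 1.8 × 48 × 0.92 = 719.37 kPa.
q_ult = 1084.9 + 719.37 = 1804.3 kPa.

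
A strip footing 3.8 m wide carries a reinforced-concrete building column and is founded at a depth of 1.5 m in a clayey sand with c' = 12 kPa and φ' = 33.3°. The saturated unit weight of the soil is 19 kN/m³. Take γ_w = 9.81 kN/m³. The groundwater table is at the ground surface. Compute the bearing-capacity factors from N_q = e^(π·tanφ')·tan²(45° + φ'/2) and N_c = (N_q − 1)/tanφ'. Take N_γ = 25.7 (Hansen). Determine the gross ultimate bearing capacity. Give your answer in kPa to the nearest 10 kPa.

q_ult ≈ 1300 kPa

tan33.3° = 0.6569, so N_q = e^(π×0.6569)·tan²(61.65°) = 7.875 × 3.435 = 27.05.
N_c = (27.05 − 1)/tan33.3° = 39.65.
γ' = 19 − 9.81 = 9.19 kN/m³ (submerged throughout). q = 9.19 × 1.5 = 13.785 kPa; the same γ' applies in the ½γBN_γ term.
c·N_c = 12 × 39.654 = 475.85 kPa
q·N_q = 13.785 × 27.048 = 372.85 kPa
0.5·γ·B·N_γ = 0.5 × 9.19 × 3.8 × 25.7 = 448.75 kPa
q_ult = 475.85 + 372.85 + 448.75 = 1297.4 kPa.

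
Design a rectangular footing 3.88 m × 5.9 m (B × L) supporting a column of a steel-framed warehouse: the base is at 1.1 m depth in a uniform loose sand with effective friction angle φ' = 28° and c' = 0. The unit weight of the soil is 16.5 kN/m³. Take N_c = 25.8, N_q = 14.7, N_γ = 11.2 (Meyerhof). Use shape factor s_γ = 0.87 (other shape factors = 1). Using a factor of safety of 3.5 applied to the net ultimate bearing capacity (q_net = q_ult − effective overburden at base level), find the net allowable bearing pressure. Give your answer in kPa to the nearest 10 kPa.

Overburden at base level: q = 16.5 × 1.1 = 18.15 kPa.
Surcharge term q·N_q = 18.15 × 14.7 = 266.81 kPa; self-weight term 0.5·γ·B·N_γ·s_γ = 0.5 × 16.5 × 3.88 × 11.2 × 0.87 = 311.91 kPa.
q_ult = 266.81 + 311.91 = 578.71 kPa.
Net ultimate: q_net = 578.71 − 18.15 = 560.56 kPa.
q_all(net) = 560.56 / 3.5 = 160.16 kPa.

q_all(net) ≈ 160 kPa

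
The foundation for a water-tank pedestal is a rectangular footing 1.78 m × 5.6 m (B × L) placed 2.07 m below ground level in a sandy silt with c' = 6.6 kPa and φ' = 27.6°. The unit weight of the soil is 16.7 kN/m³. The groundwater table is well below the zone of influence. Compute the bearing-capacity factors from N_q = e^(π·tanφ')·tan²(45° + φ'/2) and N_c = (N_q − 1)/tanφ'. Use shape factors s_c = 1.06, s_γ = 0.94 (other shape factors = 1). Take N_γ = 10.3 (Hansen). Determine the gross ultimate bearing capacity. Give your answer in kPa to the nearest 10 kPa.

tan27.6° = 0.5228, so N_q = e^(π×0.5228)·tan²(58.8°) = 5.167 × 2.726 = 14.09.
N_c = (14.09 − 1)/tan27.6° = 25.04.
Effective surcharge at the founding depth q = γ·D_f = 16.7 × 2.07 = 34.569 kPa.
q_ult = c·N_c·s_c + q·N_q + 0.5·γ·B·N_γ·s_γ
     = 6.6 × 25.037 × 1.06 + 34.569 × 14.089 + 0.5 × 16.7 × 1.78 × 10.3 × 0.94
     = 175.16 + 487.04 + 143.9 = 806.1 kPa.

q_ult ≈ 810 kPa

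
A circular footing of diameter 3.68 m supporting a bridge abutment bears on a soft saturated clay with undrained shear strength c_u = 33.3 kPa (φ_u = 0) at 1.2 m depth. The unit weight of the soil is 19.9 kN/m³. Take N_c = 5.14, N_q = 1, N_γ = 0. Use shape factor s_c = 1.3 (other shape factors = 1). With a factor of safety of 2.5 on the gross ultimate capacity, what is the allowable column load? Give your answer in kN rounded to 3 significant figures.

P_all ≈ 1050 kN

q = γ·D_f = 19.9 × 1.2 = 23.88 kPa.
c·N_c·s_c = 33.3 × 5.14 × 1.3 = 222.51 kPa
q·N_q = 23.88 × 1 = 23.88 kPa
q_ult = 222.51 + 23.88 = 246.39 kPa.
Gross allowable pressure q_all = 246.39 / 2.5 = 98.556 kPa.
Footing area = 10.6362 m², so allowable column load = 98.556 × 10.6362 = 1048.3 kN.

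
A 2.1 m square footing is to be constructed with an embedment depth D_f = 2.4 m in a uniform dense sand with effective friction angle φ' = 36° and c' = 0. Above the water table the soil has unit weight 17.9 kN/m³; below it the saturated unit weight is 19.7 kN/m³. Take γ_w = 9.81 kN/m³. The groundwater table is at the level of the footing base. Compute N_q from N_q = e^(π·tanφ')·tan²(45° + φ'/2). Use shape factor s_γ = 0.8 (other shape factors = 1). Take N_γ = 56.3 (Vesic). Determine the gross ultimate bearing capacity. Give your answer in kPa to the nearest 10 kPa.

tan36° = 0.7265, so N_q = e^(π×0.7265)·tan²(63°) = 9.801 × 3.852 = 37.75.
q = γ·D_f = 17.9 × 2.4 = 42.96 kPa.
For the ½γBN_γ term take γ' = 19.7 − 9.81 = 9.89 kN/m³ (soil below base is submerged).
q·N_q = 42.96 × 37.752 = 1621.8 kPa
0.5·γ·B·N_γ·s_γ = 0.5 × 9.89 × 2.1 × 56.3 × 0.8 = 467.72 kPa
q_ult = 1621.8 + 467.72 = 2089.6 kPa.

q_ult ≈ 2090 kPa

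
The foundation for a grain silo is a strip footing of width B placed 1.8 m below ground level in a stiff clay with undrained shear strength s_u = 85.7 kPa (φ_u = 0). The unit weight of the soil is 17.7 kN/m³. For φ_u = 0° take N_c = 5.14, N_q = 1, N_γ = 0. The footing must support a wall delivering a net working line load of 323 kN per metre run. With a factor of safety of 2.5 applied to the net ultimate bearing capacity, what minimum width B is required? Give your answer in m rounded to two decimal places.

Overburden at base level: q = 17.7 × 1.8 = 31.86 kPa.
Cohesion term c·N_c = 85.7 × 5.14 = 440.5 kPa; surcharge term q·N_q = 31.86 × 1 = 31.86 kPa.
q_ult = 440.5 + 31.86 = 472.36 kPa.
For φ = 0 the ½γBN_γ term vanishes, so q_ult is independent of B. q_net = 472.36 − 31.86 = 440.5 kPa; q_all(net) = 440.5/2.5 = 176.2 kPa.
Required width B = w / q_all(net) = 323 / 176.2 = 1.833 m.

B = 1.83 m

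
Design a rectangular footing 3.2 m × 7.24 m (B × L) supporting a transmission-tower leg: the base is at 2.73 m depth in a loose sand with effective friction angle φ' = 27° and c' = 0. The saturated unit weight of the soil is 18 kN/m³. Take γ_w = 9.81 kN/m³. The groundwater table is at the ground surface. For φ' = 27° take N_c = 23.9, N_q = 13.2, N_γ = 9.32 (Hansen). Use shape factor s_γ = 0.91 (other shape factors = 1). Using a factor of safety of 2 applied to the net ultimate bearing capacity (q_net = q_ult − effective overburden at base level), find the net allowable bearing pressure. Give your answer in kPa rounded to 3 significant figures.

q_all(net) ≈ 192 kPa

Water table at ground surface, so effective unit weight γ' = 18 − 9.81 = 8.19 kN/m³ is used throughout; overburden q = 8.19 × 2.73 = 22.359 kPa; the same γ' applies in the ½γBN_γ term.
Surcharge term q·N_q = 22.359 × 13.2 = 295.13 kPa; self-weight term 0.5·γ·B·N_γ·s_γ = 0.5 × 8.19 × 3.2 × 9.32 × 0.91 = 111.14 kPa.
q_ult = 295.13 + 111.14 = 406.27 kPa.
Net ultimate: q_net = 406.27 − 22.359 = 383.91 kPa.
q_all(net) = 383.91 / 2 = 191.96 kPa.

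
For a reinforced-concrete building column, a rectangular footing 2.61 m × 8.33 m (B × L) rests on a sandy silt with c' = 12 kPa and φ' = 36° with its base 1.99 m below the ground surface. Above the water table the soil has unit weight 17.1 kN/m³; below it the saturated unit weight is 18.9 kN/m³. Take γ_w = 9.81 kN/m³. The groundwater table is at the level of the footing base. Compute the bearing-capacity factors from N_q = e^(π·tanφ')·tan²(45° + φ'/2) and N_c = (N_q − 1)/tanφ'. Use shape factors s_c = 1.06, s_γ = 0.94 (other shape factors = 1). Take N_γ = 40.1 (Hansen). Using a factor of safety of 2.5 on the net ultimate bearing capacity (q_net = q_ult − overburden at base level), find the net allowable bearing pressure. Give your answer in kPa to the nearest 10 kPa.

q_all(net) ≈ 940 kPa

N_q = e^(π·tan36°)·tan²(63°) = 37.75; N_c = (N_q − 1)/tanφ' = 50.59.
Overburden at base level: q = 17.1 × 1.99 = 34.029 kPa.
Below the base the soil is submerged, so the ½γBN_γ term uses γ' = 18.9 − 9.81 = 9.09 kN/m³.
Cohesion term c·N_c·s_c = 12 × 50.585 × 1.06 = 643.45 kPa; surcharge term q·N_q = 34.029 × 37.752 = 1284.7 kPa; self-weight term 0.5·γ·B·N_γ·s_γ = 0.5 × 9.09 × 2.61 × 40.1 × 0.94 = 447.14 kPa.
q_ult = 643.45 + 1284.7 + 447.14 = 2375.3 kPa.
q_net = 2375.3 − 34.029 = 2341.2 kPa.
q_all(net) = 2341.2 / 2.5 = 936.5 kPa.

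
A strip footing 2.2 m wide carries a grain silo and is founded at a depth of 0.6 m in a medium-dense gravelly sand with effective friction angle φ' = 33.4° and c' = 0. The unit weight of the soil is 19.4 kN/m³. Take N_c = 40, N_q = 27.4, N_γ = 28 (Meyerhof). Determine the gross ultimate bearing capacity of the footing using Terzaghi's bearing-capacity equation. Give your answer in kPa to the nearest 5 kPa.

Effective surcharge at the founding depth q = γ·D_f = 19.4 × 0.6 = 11.64 kPa.
q_ult = q·N_q + 0.5·γ·B·N_γ
     = 11.64 × 27.4 + 0.5 × 19.4 × 2.2 × 28
     = 318.94 + 597.52 = 916.46 kPa.

q_ult ≈ 915 kPa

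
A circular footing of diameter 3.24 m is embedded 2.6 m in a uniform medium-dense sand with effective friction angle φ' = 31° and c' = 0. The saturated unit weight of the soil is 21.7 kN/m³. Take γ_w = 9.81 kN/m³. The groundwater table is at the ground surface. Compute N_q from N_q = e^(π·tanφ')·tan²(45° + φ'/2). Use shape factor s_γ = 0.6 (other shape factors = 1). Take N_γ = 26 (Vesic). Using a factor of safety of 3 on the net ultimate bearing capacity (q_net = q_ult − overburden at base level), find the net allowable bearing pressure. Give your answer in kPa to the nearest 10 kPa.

q_all(net) ≈ 300 kPa

N_q = e^(π·tan31°)·tan²(60.5°) = 20.63.
γ' = 21.7 − 9.81 = 11.89 kN/m³ (submerged throughout). q = 11.89 × 2.6 = 30.914 kPa; the same γ' applies in the ½γBN_γ term.
q·N_q = 30.914 × 20.631 = 637.78 kPa
0.5·γ·B·N_γ·s_γ = 0.5 × 11.89 × 3.24 × 26 × 0.6 = 300.48 kPa
q_ult = 637.78 + 300.48 = 938.26 kPa.
q_net = 938.26 − 30.914 = 907.35 kPa.
q_all(net) = 907.35 / 3 = 302.45 kPa.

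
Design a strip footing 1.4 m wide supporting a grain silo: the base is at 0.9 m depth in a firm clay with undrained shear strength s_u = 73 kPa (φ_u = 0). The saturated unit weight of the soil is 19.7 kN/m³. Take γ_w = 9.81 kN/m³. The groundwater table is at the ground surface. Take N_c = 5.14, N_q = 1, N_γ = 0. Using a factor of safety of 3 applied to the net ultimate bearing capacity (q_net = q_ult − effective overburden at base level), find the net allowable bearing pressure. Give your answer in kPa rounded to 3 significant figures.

Water table at ground surface, so effective unit weight γ' = 19.7 − 9.81 = 9.89 kN/m³ is used throughout; overburden q = 9.89 × 0.9 = 8.901 kPa.
Cohesion term c·N_c = 73 × 5.14 = 375.22 kPa; surcharge term q·N_q = 8.901 × 1 = 8.901 kPa.
q_ult = 375.22 + 8.901 = 384.12 kPa.
Net ultimate: q_net = 384.12 − 8.901 = 375.22 kPa.
q_all(net) = 375.22 / 3 = 125.07 kPa.

q_all(net) ≈ 125 kPa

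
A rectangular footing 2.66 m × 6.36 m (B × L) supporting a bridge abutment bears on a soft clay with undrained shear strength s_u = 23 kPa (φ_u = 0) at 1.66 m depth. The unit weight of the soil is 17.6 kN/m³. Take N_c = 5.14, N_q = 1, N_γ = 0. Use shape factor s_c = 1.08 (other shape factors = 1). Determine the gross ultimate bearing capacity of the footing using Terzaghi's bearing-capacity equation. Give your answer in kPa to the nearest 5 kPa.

q_ult ≈ 155 kPa

Effective surcharge at the founding depth q = γ·D_f = 17.6 × 1.66 = 29.216 kPa.
q_ult = c·N_c·s_c + q·N_q
     = 23 × 5.14 × 1.08 + 29.216 × 1
     = 127.68 + 29.216 = 156.89 kPa.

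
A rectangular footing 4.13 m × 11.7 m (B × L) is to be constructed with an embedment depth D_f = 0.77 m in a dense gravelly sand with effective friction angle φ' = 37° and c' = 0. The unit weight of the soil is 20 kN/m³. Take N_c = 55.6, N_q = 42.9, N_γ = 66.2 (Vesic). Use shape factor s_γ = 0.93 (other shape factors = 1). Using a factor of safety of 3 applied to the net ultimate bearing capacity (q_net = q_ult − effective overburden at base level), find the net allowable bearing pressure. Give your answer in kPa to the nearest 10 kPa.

Overburden at base level: q = 20 × 0.77 = 15.4 kPa.
Surcharge term q·N_q = 15.4 × 42.9 = 660.66 kPa; self-weight term 0.5·γ·B·N_γ·s_γ = 0.5 × 20 × 4.13 × 66.2 × 0.93 = 2542.7 kPa.
q_ult = 660.66 + 2542.7 = 3203.3 kPa.
Net ultimate: q_net = 3203.3 − 15.4 = 3187.9 kPa.
q_all(net) = 3187.9 / 3 = 1062.6 kPa.

q_all(net) ≈ 1060 kPa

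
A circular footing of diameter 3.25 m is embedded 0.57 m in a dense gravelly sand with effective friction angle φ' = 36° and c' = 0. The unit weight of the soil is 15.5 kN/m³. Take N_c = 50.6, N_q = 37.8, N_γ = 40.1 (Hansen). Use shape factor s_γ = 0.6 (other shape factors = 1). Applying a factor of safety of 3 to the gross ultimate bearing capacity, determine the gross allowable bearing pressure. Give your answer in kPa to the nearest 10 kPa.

q_all ≈ 310 kPa

Effective surcharge at the founding depth q = γ·D_f = 15.5 × 0.57 = 8.835 kPa.
q_ult = q·N_q + 0.5·γ·B·N_γ·s_γ
     = 8.835 × 37.8 + 0.5 × 15.5 × 3.25 × 40.1 × 0.6
     = 333.96 + 606.01 = 939.97 kPa.
q_all = q_ult / FS = 939.97 / 3 = 313.32 kPa.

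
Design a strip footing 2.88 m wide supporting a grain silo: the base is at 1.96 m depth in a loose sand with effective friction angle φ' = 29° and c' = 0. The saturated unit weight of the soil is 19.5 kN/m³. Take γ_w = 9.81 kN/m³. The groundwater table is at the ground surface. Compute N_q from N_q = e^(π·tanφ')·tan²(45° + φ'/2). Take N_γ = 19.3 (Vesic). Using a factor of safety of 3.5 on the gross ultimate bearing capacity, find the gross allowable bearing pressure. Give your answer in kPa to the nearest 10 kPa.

N_q = e^(π·tan29°)·tan²(59.5°) = 16.44.
With the water table at the surface the whole profile is submerged: γ' = 19.5 − 9.81 = 9.69 kN/m³, so q = γ'·D_f = 18.992 kPa; the same γ' applies in the ½γBN_γ term.
q_ult = q·N_q + 0.5·γ·B·N_γ
     = 18.992 × 16.443 + 0.5 × 9.69 × 2.88 × 19.3
     = 312.3 + 269.3 = 581.6 kPa.
q_all = 581.6 / 3.5 = 166.17 kPa.

q_all ≈ 170 kPa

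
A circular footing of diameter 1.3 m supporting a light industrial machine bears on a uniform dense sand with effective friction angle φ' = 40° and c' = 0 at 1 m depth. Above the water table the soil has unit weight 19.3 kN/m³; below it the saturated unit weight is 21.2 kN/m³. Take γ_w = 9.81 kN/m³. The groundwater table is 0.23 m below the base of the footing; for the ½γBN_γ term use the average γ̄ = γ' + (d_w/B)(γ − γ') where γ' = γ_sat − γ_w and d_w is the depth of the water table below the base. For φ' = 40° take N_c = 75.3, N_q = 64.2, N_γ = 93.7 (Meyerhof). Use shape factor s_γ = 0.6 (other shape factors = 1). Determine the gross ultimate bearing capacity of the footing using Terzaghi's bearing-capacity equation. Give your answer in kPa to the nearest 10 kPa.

q_ult ≈ 1710 kPa

Overburden at base level: q = 19.3 × 1 = 19.3 kPa.
The water table is 0.23 m below the base (< B = 1.3 m), so the ½γBN_γ term uses γ̄ = γ' + (d_w/B)(γ − γ') = 11.39 + (0.23/1.3)(19.3 − 11.39) = 12.789 kN/m³.
Surcharge term q·N_q = 19.3 × 64.2 = 1239.1 kPa; self-weight term 0.5·γ·B·N_γ·s_γ = 0.5 × 12.789 × 1.3 × 93.7 × 0.6 = 467.37 kPa.
q_ult = 1239.1 + 467.37 = 1706.4 kPa.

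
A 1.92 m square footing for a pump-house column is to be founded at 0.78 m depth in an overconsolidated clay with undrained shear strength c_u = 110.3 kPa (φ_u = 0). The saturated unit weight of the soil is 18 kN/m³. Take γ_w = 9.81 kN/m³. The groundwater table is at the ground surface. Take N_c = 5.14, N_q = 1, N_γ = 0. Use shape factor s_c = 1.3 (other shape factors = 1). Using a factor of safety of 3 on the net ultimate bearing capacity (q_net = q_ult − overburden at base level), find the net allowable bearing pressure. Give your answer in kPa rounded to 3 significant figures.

Water table at ground surface, so effective unit weight γ' = 18 − 9.81 = 8.19 kN/m³ is used throughout; overburden q = 8.19 × 0.78 = 6.3882 kPa.
Cohesion term c·N_c·s_c = 110.3 × 5.14 × 1.3 = 737.02 kPa; surcharge term q·N_q = 6.3882 × 1 = 6.3882 kPa.
q_ult = 737.02 + 6.3882 = 743.41 kPa.
q_net = 743.41 − 6.3882 = 737.02 kPa.
q_all(net) = 737.02 / 3 = 245.67 kPa.

q_all(net) ≈ 246 kPa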